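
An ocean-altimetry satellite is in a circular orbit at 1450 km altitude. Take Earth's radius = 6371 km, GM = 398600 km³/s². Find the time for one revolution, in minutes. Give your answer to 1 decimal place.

114.7 min

Semi-major axis a = 6371 + 1450 = 7821 km. Period T = 2π√(a³/μ) = 2π√(7821³/398600) = 6883.4 s = 114.72 min.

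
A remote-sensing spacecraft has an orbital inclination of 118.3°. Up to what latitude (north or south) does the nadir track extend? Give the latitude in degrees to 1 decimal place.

61.7°

Retrograde orbit: the ground track reaches ±(180° − i) = ±(180 − 118.3) = ±61.7°.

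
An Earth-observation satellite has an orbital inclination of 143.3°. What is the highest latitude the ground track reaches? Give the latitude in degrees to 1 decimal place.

36.7°

Retrograde orbit: the ground track reaches ±(180° − i) = ±(180 − 143.3) = ±36.7°.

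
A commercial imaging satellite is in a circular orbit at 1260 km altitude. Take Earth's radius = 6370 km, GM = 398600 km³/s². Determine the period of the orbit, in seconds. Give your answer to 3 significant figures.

Semi-major axis a = 6370 + 1260 = 7630 km. Period T = 2π√(a³/μ) = 2π√(7630³/398600) = 6632.8 s = 110.55 min.

6630 seconds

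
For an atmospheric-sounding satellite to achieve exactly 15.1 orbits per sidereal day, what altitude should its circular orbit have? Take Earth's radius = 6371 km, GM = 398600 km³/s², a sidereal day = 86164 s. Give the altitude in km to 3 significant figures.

531 km

Required period T = 86164 / 15.1 = 5706.2 s.
From T = 2π√(a³/μ): a = (μ T²/4π²)^(1/3) = (398600 × 5706.2² / 4π²)^(1/3) = 6902 km.
Altitude h = a − R = 6902 − 6371 = 531 km.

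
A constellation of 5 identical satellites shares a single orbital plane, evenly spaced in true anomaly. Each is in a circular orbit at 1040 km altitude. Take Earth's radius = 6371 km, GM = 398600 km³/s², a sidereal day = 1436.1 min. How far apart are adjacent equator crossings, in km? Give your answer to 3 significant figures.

590 km

Semi-major axis a = 6371 + 1040 = 7411 km. Period T = 2π√(a³/μ) = 2π√(7411³/398600) = 6349.3 s = 105.82 min.
Single-satellite node shift = (6349.3/86166) × 360° = 26.53°.
With 5 satellites evenly phased, successive equator crossings are 26.53/5 = 5.305° apart.
That is 5.305 × 111.2 = 590 km at the equator.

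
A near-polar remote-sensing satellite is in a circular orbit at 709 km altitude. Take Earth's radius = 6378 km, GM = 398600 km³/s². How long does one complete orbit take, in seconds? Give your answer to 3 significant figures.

5940 seconds

Semi-major axis a = 6378 + 709 = 7087 km. Period T = 2π√(a³/μ) = 2π√(7087³/398600) = 5937.5 s = 98.96 min.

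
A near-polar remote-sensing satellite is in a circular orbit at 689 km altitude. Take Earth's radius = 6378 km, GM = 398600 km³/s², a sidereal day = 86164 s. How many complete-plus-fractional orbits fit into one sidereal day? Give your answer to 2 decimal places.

14.57

Semi-major axis a = 6378 + 689 = 7067 km. Period T = 2π√(a³/μ) = 2π√(7067³/398600) = 5912.4 s = 98.54 min.
Orbits per sidereal day = 86164 / 5912.4 = 14.573.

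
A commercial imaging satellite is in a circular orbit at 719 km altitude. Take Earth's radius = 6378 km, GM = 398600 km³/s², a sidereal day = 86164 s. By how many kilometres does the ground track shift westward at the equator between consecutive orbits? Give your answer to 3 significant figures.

Semi-major axis a = 6378 + 719 = 7097 km. Period T = 2π√(a³/μ) = 2π√(7097³/398600) = 5950.1 s = 99.17 min.
During one orbit Earth rotates (5950.1 / 86164) × 360° = 24.86°.
At the equator that is 24.86° × (2π·6378/360) km/° = 24.86 × 111.3 = 2767 km.

2770 km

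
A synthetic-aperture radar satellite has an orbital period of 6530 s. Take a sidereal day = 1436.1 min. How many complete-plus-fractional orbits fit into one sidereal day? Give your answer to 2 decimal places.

Orbits per sidereal day = 86166 / 6530.0 = 13.195.

13.20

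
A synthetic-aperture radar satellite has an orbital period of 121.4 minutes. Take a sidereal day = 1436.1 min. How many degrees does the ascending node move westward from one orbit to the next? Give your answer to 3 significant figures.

T = 121.4 min = 7284.0 s.
During one orbit Earth rotates (7284.0 / 86166) × 360° = 30.43°.

30.4°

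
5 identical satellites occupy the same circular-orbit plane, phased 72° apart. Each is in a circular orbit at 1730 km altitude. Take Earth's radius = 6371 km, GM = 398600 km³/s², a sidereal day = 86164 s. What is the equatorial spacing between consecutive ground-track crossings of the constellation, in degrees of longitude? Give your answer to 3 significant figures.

6.06°

Semi-major axis a = 6371 + 1730 = 8101 km. Period T = 2π√(a³/μ) = 2π√(8101³/398600) = 7256.4 s = 120.94 min.
Single-satellite node shift = (7256.4/86164) × 360° = 30.32°.
With 5 satellites evenly phased, successive equator crossings are 30.32/5 = 6.064° apart.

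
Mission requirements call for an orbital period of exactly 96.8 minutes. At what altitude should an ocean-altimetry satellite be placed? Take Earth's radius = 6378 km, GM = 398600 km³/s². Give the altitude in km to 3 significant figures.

606 km

T = 96.8 min = 5808.0 s.
From T = 2π√(a³/μ): a = (μ T²/4π²)^(1/3) = (398600 × 5808.0² / 4π²)^(1/3) = 6984 km.
Altitude h = a − R = 6984 − 6378 = 606 km.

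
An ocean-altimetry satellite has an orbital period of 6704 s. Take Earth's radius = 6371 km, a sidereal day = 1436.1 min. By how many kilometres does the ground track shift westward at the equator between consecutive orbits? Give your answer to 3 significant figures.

During one orbit Earth rotates (6704.0 / 86166) × 360° = 28.01°.
At the equator that is 28.01° × (2π·6371/360) km/° = 28.01 × 111.2 = 3114 km.

3110 km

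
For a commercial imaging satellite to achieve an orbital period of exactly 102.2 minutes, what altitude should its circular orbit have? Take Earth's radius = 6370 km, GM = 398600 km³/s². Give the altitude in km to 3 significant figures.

T = 102.2 min = 6132.0 s.
From T = 2π√(a³/μ): a = (μ T²/4π²)^(1/3) = (398600 × 6132.0² / 4π²)^(1/3) = 7241 km.
Altitude h = a − R = 7241 − 6370 = 871 km.

871 km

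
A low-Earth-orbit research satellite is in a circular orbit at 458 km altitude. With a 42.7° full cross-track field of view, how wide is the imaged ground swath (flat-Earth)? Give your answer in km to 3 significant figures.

358 km

Half-angle = 42.7°/2 = 21.35°.
Swath width ≈ 2h·tan(θ/2) = 2 × 458 × tan(21.35°) = 358.1 km.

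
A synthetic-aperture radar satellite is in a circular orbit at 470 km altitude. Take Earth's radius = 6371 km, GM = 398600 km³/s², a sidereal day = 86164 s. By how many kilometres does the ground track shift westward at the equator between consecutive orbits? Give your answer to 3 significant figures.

2620 km

Semi-major axis a = 6371 + 470 = 6841 km. Period T = 2π√(a³/μ) = 2π√(6841³/398600) = 5631.1 s = 93.85 min.
During one orbit Earth rotates (5631.1 / 86164) × 360° = 23.53°.
At the equator that is 23.53° × (2π·6371/360) km/° = 23.53 × 111.2 = 2616 km.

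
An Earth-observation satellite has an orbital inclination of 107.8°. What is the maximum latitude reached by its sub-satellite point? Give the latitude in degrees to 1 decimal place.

Retrograde orbit: the ground track reaches ±(180° − i) = ±(180 − 107.8) = ±72.2°.

72.2°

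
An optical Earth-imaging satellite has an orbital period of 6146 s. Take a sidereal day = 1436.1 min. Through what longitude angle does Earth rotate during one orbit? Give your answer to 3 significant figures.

During one orbit Earth rotates (6146.0 / 86166) × 360° = 25.68°.

25.7°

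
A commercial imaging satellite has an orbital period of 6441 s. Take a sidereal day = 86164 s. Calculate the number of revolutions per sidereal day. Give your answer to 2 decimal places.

Orbits per sidereal day = 86164 / 6441.0 = 13.377.

13.38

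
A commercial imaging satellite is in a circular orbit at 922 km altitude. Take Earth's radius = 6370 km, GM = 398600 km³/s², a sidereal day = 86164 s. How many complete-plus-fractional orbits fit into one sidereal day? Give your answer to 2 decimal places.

13.90

Semi-major axis a = 6370 + 922 = 7292 km. Period T = 2π√(a³/μ) = 2π√(7292³/398600) = 6197.0 s = 103.28 min.
Orbits per sidereal day = 86164 / 6197.0 = 13.904.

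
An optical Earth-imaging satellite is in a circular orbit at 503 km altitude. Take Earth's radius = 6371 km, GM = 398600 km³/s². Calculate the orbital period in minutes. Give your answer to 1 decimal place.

94.5 min

Semi-major axis a = 6371 + 503 = 6874 km. Period T = 2π√(a³/μ) = 2π√(6874³/398600) = 5671.9 s = 94.53 min.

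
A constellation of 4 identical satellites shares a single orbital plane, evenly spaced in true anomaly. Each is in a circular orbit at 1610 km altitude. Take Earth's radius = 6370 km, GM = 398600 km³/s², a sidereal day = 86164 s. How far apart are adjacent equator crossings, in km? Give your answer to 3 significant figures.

824 km

Semi-major axis a = 6370 + 1610 = 7980 km. Period T = 2π√(a³/μ) = 2π√(7980³/398600) = 7094.4 s = 118.24 min.
Single-satellite node shift = (7094.4/86164) × 360° = 29.64°.
With 4 satellites evenly phased, successive equator crossings are 29.64/4 = 7.410° apart.
That is 7.410 × 111.2 = 824 km at the equator.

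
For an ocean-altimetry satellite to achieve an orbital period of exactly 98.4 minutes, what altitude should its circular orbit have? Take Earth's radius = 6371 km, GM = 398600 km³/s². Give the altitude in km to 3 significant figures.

689 km

T = 98.4 min = 5904.0 s.
From T = 2π√(a³/μ): a = (μ T²/4π²)^(1/3) = (398600 × 5904.0² / 4π²)^(1/3) = 7060 km.
Altitude h = a − R = 7060 − 6371 = 689 km.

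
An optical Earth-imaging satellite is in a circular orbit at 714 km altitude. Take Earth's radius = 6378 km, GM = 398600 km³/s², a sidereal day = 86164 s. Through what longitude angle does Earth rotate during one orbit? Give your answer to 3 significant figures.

24.8°

Semi-major axis a = 6378 + 714 = 7092 km. Period T = 2π√(a³/μ) = 2π√(7092³/398600) = 5943.8 s = 99.06 min.
During one orbit Earth rotates (5943.8 / 86164) × 360° = 24.83°.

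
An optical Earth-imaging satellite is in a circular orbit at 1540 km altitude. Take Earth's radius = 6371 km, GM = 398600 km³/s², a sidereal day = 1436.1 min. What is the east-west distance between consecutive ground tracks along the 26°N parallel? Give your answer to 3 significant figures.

2920 km

Semi-major axis a = 6371 + 1540 = 7911 km. Period T = 2π√(a³/μ) = 2π√(7911³/398600) = 7002.6 s = 116.71 min.
Node shift per orbit = (7002.6/86166) × 360° = 29.26°.
Equatorial spacing = 29.26 × 111.2 km/° = 3253 km.
At 26° latitude, spacing = 3253 × cos(26°) = 2924 km.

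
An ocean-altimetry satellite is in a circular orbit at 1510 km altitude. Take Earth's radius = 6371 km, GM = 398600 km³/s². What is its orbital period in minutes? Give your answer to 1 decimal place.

Semi-major axis a = 6371 + 1510 = 7881 km. Period T = 2π√(a³/μ) = 2π√(7881³/398600) = 6962.8 s = 116.05 min.

116.0 min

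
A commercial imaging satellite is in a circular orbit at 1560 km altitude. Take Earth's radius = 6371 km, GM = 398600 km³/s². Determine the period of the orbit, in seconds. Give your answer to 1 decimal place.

7029.2 seconds

Semi-major axis a = 6371 + 1560 = 7931 km. Period T = 2π√(a³/μ) = 2π√(7931³/398600) = 7029.2 s = 117.15 min.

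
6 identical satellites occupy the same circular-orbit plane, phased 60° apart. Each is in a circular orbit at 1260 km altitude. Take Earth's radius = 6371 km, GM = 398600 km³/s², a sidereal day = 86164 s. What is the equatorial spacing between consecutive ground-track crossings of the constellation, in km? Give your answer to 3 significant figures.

514 km

Semi-major axis a = 6371 + 1260 = 7631 km. Period T = 2π√(a³/μ) = 2π√(7631³/398600) = 6634.1 s = 110.57 min.
Single-satellite node shift = (6634.1/86164) × 360° = 27.72°.
With 6 satellites evenly phased, successive equator crossings are 27.72/6 = 4.620° apart.
That is 4.620 × 111.2 = 514 km at the equator.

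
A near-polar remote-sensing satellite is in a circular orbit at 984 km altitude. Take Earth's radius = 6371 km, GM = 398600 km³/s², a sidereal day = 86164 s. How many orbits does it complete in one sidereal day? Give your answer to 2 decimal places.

Semi-major axis a = 6371 + 984 = 7355 km. Period T = 2π√(a³/μ) = 2π√(7355³/398600) = 6277.5 s = 104.62 min.
Orbits per sidereal day = 86164 / 6277.5 = 13.726.

13.73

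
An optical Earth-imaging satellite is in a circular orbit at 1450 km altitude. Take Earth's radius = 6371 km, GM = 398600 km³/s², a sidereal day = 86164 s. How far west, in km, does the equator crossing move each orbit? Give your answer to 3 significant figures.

Semi-major axis a = 6371 + 1450 = 7821 km. Period T = 2π√(a³/μ) = 2π√(7821³/398600) = 6883.4 s = 114.72 min.
During one orbit Earth rotates (6883.4 / 86164) × 360° = 28.76°.
At the equator that is 28.76° × (2π·6371/360) km/° = 28.76 × 111.2 = 3198 km.

3200 km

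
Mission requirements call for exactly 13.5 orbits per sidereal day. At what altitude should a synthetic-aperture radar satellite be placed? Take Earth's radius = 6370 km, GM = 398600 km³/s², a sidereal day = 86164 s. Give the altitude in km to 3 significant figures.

1070 km

Required period T = 86164 / 13.5 = 6382.5 s.
From T = 2π√(a³/μ): a = (μ T²/4π²)^(1/3) = (398600 × 6382.5² / 4π²)^(1/3) = 7437 km.
Altitude h = a − R = 7437 − 6370 = 1067 km.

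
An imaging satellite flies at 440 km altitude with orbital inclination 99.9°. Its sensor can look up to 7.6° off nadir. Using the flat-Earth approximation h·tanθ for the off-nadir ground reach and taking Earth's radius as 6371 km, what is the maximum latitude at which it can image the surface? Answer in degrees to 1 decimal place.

80.6°

Retrograde orbit: the ground track reaches ±(180° − i) = ±(180 − 99.9) = ±80.1°.
Sensor half-swath on the ground ≈ 440·tan(7.6°) = 59 km = 0.53° of latitude.
Maximum observable latitude ≈ 80.1 + 0.53 = 80.6°.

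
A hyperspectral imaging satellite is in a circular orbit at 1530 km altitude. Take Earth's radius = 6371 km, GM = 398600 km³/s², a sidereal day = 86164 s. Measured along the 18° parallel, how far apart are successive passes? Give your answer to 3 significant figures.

3090 km

Semi-major axis a = 6371 + 1530 = 7901 km. Period T = 2π√(a³/μ) = 2π√(7901³/398600) = 6989.3 s = 116.49 min.
Node shift per orbit = (6989.3/86164) × 360° = 29.20°.
Equatorial spacing = 29.20 × 111.2 km/° = 3247 km.
At 18° latitude, spacing = 3247 × cos(18°) = 3088 km.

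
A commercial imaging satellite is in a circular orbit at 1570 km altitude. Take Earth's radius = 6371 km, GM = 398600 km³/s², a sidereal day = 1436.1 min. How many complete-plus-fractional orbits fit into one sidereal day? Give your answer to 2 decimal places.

Semi-major axis a = 6371 + 1570 = 7941 km. Period T = 2π√(a³/μ) = 2π√(7941³/398600) = 7042.5 s = 117.37 min.
Orbits per sidereal day = 86166 / 7042.5 = 12.235.

12.24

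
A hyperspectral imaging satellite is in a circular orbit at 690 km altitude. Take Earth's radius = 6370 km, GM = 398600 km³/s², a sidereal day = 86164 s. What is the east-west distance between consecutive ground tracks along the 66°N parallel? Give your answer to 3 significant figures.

1120 km

Semi-major axis a = 6370 + 690 = 7060 km. Period T = 2π√(a³/μ) = 2π√(7060³/398600) = 5903.6 s = 98.39 min.
Node shift per orbit = (5903.6/86164) × 360° = 24.67°.
Equatorial spacing = 24.67 × 111.2 km/° = 2742 km.
At 66° latitude, spacing = 2742 × cos(66°) = 1115 km.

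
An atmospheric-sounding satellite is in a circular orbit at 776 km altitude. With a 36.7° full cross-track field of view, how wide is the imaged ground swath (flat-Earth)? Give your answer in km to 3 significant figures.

Half-angle = 36.7°/2 = 18.35°.
Swath width ≈ 2h·tan(θ/2) = 2 × 776 × tan(18.35°) = 514.8 km.

515 km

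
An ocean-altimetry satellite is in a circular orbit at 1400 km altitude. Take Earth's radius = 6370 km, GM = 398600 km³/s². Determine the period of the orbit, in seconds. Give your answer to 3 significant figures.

6820 seconds

Semi-major axis a = 6370 + 1400 = 7770 km. Period T = 2π√(a³/μ) = 2π√(7770³/398600) = 6816.2 s = 113.60 min.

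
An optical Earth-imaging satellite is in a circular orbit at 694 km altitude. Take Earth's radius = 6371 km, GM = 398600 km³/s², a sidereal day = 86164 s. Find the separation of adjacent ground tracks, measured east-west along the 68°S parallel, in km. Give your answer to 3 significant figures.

1030 km

Semi-major axis a = 6371 + 694 = 7065 km. Period T = 2π√(a³/μ) = 2π√(7065³/398600) = 5909.9 s = 98.50 min.
Node shift per orbit = (5909.9/86164) × 360° = 24.69°.
Equatorial spacing = 24.69 × 111.2 km/° = 2746 km.
At 68° latitude, spacing = 2746 × cos(68°) = 1029 km.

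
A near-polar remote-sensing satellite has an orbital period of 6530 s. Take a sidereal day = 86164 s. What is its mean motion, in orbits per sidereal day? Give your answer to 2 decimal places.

Orbits per sidereal day = 86164 / 6530.0 = 13.195.

13.20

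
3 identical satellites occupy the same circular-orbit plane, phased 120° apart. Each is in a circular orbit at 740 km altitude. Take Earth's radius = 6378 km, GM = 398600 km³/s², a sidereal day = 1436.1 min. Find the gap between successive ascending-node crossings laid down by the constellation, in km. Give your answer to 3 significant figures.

927 km

Semi-major axis a = 6378 + 740 = 7118 km. Period T = 2π√(a³/μ) = 2π√(7118³/398600) = 5976.5 s = 99.61 min.
Single-satellite node shift = (5976.5/86166) × 360° = 24.97°.
With 3 satellites evenly phased, successive equator crossings are 24.97/3 = 8.323° apart.
That is 8.323 × 111.3 = 927 km at the equator.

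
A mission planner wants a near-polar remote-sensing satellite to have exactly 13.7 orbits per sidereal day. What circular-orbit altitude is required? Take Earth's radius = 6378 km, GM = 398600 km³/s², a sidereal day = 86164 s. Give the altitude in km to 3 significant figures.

Required period T = 86164 / 13.7 = 6289.3 s.
From T = 2π√(a³/μ): a = (μ T²/4π²)^(1/3) = (398600 × 6289.3² / 4π²)^(1/3) = 7364 km.
Altitude h = a − R = 7364 − 6378 = 986 km.

986 km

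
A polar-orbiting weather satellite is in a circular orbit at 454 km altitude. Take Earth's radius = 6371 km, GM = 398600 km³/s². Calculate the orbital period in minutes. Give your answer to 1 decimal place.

Semi-major axis a = 6371 + 454 = 6825 km. Period T = 2π√(a³/μ) = 2π√(6825³/398600) = 5611.3 s = 93.52 min.

93.5 min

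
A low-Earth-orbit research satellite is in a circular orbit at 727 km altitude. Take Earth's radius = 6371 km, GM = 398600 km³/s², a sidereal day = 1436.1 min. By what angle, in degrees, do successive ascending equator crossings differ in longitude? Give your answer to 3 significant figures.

Semi-major axis a = 6371 + 727 = 7098 km. Period T = 2π√(a³/μ) = 2π√(7098³/398600) = 5951.3 s = 99.19 min.
During one orbit Earth rotates (5951.3 / 86166) × 360° = 24.86°.

24.9°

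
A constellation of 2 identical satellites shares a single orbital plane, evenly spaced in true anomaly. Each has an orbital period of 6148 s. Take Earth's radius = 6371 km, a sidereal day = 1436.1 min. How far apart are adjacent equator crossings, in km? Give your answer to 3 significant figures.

1430 km

Single-satellite node shift = (6148.0/86166) × 360° = 25.69°.
With 2 satellites evenly phased, successive equator crossings are 25.69/2 = 12.843° apart.
That is 12.843 × 111.2 = 1428 km at the equator.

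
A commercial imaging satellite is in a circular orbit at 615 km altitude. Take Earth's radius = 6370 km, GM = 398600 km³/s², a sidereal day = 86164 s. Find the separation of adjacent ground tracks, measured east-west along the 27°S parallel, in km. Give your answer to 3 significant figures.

2400 km

Semi-major axis a = 6370 + 615 = 6985 km. Period T = 2π√(a³/μ) = 2π√(6985³/398600) = 5809.8 s = 96.83 min.
Node shift per orbit = (5809.8/86164) × 360° = 24.27°.
Equatorial spacing = 24.27 × 111.2 km/° = 2699 km.
At 27° latitude, spacing = 2699 × cos(27°) = 2405 km.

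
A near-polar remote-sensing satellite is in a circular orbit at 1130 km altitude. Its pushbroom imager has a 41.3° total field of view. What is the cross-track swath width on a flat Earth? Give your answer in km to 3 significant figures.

Half-angle = 41.3°/2 = 20.65°.
Swath width ≈ 2h·tan(θ/2) = 2 × 1130 × tan(20.65°) = 851.7 km.

852 km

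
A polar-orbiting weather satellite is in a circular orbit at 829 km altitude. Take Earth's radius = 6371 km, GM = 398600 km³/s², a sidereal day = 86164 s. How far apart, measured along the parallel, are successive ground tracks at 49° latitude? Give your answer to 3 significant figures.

1850 km

Semi-major axis a = 6371 + 829 = 7200 km. Period T = 2π√(a³/μ) = 2π√(7200³/398600) = 6080.1 s = 101.33 min.
Node shift per orbit = (6080.1/86164) × 360° = 25.40°.
Equatorial spacing = 25.40 × 111.2 km/° = 2825 km.
At 49° latitude, spacing = 2825 × cos(49°) = 1853 km.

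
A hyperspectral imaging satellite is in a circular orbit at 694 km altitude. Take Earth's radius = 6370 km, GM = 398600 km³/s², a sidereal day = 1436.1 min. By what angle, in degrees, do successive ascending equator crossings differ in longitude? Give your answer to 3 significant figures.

Semi-major axis a = 6370 + 694 = 7064 km. Period T = 2π√(a³/μ) = 2π√(7064³/398600) = 5908.6 s = 98.48 min.
During one orbit Earth rotates (5908.6 / 86166) × 360° = 24.69°.

24.7°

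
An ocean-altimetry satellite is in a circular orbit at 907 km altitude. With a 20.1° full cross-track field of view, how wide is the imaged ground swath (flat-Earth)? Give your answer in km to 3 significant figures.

321 km

Half-angle = 20.1°/2 = 10.05°.
Swath width ≈ 2h·tan(θ/2) = 2 × 907 × tan(10.05°) = 321.5 km.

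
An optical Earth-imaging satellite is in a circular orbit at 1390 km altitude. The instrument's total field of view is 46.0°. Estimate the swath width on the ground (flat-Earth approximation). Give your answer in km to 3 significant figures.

1180 km

Half-angle = 46.0°/2 = 23°.
Swath width ≈ 2h·tan(θ/2) = 2 × 1390 × tan(23°) = 1180.0 km.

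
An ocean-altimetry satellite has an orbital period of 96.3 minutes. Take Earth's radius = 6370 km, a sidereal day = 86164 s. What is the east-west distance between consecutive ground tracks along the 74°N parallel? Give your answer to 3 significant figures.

740 km

T = 96.3 min = 5778.0 s.
Node shift per orbit = (5778.0/86164) × 360° = 24.14°.
Equatorial spacing = 24.14 × 111.2 km/° = 2684 km.
At 74° latitude, spacing = 2684 × cos(74°) = 740 km.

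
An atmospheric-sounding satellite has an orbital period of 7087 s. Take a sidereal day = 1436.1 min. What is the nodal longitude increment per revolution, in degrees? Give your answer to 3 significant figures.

During one orbit Earth rotates (7087.0 / 86166) × 360° = 29.61°.

29.6°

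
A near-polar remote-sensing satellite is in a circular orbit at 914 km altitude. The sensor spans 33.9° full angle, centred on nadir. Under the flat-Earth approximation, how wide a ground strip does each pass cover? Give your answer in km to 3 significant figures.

Half-angle = 33.9°/2 = 16.95°.
Swath width ≈ 2h·tan(θ/2) = 2 × 914 × tan(16.95°) = 557.1 km.

557 km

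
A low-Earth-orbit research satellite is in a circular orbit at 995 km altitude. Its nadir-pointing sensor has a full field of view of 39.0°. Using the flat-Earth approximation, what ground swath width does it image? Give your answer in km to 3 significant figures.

705 km

Half-angle = 39.0°/2 = 19.5°.
Swath width ≈ 2h·tan(θ/2) = 2 × 995 × tan(19.5°) = 704.7 km.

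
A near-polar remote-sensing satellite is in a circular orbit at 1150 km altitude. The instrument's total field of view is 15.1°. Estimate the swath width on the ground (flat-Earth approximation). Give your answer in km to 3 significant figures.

305 km

Half-angle = 15.1°/2 = 7.55°.
Swath width ≈ 2h·tan(θ/2) = 2 × 1150 × tan(7.55°) = 304.8 km.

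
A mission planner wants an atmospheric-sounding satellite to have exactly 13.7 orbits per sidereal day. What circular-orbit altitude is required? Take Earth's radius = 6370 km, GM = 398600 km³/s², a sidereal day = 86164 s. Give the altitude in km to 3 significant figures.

994 km

Required period T = 86164 / 13.7 = 6289.3 s.
From T = 2π√(a³/μ): a = (μ T²/4π²)^(1/3) = (398600 × 6289.3² / 4π²)^(1/3) = 7364 km.
Altitude h = a − R = 7364 − 6370 = 994 km.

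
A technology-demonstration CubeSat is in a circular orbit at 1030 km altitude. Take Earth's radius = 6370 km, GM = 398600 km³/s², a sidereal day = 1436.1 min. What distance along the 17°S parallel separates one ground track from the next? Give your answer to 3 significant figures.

2810 km

Semi-major axis a = 6370 + 1030 = 7400 km. Period T = 2π√(a³/μ) = 2π√(7400³/398600) = 6335.2 s = 105.59 min.
Node shift per orbit = (6335.2/86166) × 360° = 26.47°.
Equatorial spacing = 26.47 × 111.2 km/° = 2943 km.
At 17° latitude, spacing = 2943 × cos(17°) = 2814 km.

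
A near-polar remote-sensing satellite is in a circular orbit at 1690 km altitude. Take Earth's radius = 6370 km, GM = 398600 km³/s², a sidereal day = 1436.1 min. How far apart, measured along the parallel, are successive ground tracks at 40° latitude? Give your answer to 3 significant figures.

Semi-major axis a = 6370 + 1690 = 8060 km. Period T = 2π√(a³/μ) = 2π√(8060³/398600) = 7201.3 s = 120.02 min.
Node shift per orbit = (7201.3/86166) × 360° = 30.09°.
Equatorial spacing = 30.09 × 111.2 km/° = 3345 km.
At 40° latitude, spacing = 3345 × cos(40°) = 2562 km.

2560 km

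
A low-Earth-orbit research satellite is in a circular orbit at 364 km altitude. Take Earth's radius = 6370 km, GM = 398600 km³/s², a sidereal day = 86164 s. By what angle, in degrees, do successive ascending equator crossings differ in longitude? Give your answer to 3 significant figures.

23.0°

Semi-major axis a = 6370 + 364 = 6734 km. Period T = 2π√(a³/μ) = 2π√(6734³/398600) = 5499.5 s = 91.66 min.
During one orbit Earth rotates (5499.5 / 86164) × 360° = 22.98°.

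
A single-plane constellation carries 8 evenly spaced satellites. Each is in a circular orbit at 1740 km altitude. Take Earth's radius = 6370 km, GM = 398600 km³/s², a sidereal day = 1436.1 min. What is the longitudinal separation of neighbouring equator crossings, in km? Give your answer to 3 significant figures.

Semi-major axis a = 6370 + 1740 = 8110 km. Period T = 2π√(a³/μ) = 2π√(8110³/398600) = 7268.5 s = 121.14 min.
Single-satellite node shift = (7268.5/86166) × 360° = 30.37°.
With 8 satellites evenly phased, successive equator crossings are 30.37/8 = 3.796° apart.
That is 3.796 × 111.2 = 422 km at the equator.

422 km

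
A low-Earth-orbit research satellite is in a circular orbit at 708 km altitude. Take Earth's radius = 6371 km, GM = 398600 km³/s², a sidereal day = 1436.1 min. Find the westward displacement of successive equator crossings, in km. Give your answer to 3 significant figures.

Semi-major axis a = 6371 + 708 = 7079 km. Period T = 2π√(a³/μ) = 2π√(7079³/398600) = 5927.5 s = 98.79 min.
During one orbit Earth rotates (5927.5 / 86166) × 360° = 24.76°.
At the equator that is 24.76° × (2π·6371/360) km/° = 24.76 × 111.2 = 2754 km.

2750 km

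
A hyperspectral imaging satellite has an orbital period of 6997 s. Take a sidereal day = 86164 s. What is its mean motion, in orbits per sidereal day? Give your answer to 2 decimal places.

12.31

Orbits per sidereal day = 86164 / 6997.0 = 12.314.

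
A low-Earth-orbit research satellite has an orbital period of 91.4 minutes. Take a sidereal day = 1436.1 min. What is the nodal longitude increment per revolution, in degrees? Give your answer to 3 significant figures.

22.9°

T = 91.4 min = 5484.0 s.
During one orbit Earth rotates (5484.0 / 86166) × 360° = 22.91°.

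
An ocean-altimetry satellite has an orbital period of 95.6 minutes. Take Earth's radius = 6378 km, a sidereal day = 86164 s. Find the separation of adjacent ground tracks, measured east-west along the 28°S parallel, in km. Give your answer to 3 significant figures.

2360 km

T = 95.6 min = 5736.0 s.
Node shift per orbit = (5736.0/86164) × 360° = 23.97°.
Equatorial spacing = 23.97 × 111.3 km/° = 2668 km.
At 28° latitude, spacing = 2668 × cos(28°) = 2355 km.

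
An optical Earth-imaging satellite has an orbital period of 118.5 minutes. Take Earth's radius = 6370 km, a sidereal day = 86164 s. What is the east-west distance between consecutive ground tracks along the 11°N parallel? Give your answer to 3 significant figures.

3240 km

T = 118.5 min = 7110.0 s.
Node shift per orbit = (7110.0/86164) × 360° = 29.71°.
Equatorial spacing = 29.71 × 111.2 km/° = 3303 km.
At 11° latitude, spacing = 3303 × cos(11°) = 3242 km.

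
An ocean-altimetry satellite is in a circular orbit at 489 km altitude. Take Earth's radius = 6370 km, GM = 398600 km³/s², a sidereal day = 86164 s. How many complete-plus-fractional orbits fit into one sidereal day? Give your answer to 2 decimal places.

15.24

Semi-major axis a = 6370 + 489 = 6859 km. Period T = 2π√(a³/μ) = 2π√(6859³/398600) = 5653.3 s = 94.22 min.
Orbits per sidereal day = 86164 / 5653.3 = 15.241.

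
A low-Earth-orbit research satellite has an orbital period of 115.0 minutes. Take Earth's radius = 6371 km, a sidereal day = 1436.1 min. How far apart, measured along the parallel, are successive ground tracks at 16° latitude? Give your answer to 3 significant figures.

T = 115.0 min = 6900.0 s.
Node shift per orbit = (6900.0/86166) × 360° = 28.83°.
Equatorial spacing = 28.83 × 111.2 km/° = 3206 km.
At 16° latitude, spacing = 3206 × cos(16°) = 3081 km.

3080 km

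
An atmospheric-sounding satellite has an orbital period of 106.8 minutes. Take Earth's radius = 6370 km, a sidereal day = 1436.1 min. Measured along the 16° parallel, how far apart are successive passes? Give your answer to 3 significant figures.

T = 106.8 min = 6408.0 s.
Node shift per orbit = (6408.0/86166) × 360° = 26.77°.
Equatorial spacing = 26.77 × 111.2 km/° = 2976 km.
At 16° latitude, spacing = 2976 × cos(16°) = 2861 km.

2860 km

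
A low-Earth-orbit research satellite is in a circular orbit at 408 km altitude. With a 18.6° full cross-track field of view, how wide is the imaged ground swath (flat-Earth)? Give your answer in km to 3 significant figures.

134 km

Half-angle = 18.6°/2 = 9.3°.
Swath width ≈ 2h·tan(θ/2) = 2 × 408 × tan(9.3°) = 133.6 km.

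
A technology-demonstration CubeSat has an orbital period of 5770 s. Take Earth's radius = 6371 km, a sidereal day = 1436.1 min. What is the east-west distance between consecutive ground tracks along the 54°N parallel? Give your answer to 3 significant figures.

Node shift per orbit = (5770.0/86166) × 360° = 24.11°.
Equatorial spacing = 24.11 × 111.2 km/° = 2681 km.
At 54° latitude, spacing = 2681 × cos(54°) = 1576 km.

1580 km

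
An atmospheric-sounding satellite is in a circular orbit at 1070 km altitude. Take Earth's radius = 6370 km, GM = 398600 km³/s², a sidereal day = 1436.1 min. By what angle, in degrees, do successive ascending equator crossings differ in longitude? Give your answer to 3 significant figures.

Semi-major axis a = 6370 + 1070 = 7440 km. Period T = 2π√(a³/μ) = 2π√(7440³/398600) = 6386.6 s = 106.44 min.
During one orbit Earth rotates (6386.6 / 86166) × 360° = 26.68°.

26.7°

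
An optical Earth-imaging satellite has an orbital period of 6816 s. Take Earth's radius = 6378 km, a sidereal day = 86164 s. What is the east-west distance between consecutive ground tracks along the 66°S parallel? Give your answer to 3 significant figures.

1290 km

Node shift per orbit = (6816.0/86164) × 360° = 28.48°.
Equatorial spacing = 28.48 × 111.3 km/° = 3170 km.
At 66° latitude, spacing = 3170 × cos(66°) = 1289 km.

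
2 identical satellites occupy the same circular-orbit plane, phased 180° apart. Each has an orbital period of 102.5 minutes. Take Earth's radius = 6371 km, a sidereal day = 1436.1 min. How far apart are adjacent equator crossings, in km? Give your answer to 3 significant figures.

T = 102.5 min = 6150.0 s.
Single-satellite node shift = (6150.0/86166) × 360° = 25.69°.
With 2 satellites evenly phased, successive equator crossings are 25.69/2 = 12.847° apart.
That is 12.847 × 111.2 = 1429 km at the equator.

1430 km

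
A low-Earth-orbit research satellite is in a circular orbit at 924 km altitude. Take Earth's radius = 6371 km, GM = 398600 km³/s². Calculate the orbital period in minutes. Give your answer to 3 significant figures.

Semi-major axis a = 6371 + 924 = 7295 km. Period T = 2π√(a³/μ) = 2π√(7295³/398600) = 6200.8 s = 103.35 min.

103 min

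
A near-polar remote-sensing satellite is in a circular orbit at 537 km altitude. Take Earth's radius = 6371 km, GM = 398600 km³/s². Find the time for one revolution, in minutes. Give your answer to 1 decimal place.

95.2 min

Semi-major axis a = 6371 + 537 = 6908 km. Period T = 2π√(a³/μ) = 2π√(6908³/398600) = 5714.0 s = 95.23 min.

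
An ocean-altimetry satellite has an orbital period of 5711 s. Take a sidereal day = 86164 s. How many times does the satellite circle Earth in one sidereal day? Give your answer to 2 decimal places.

Orbits per sidereal day = 86164 / 5711.0 = 15.087.

15.09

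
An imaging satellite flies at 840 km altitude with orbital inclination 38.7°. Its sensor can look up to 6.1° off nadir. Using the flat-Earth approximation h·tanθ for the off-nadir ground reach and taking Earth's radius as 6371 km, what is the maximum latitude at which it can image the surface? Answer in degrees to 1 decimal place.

For a prograde orbit the ground track reaches latitude ±i = ±38.7°.
Sensor half-swath on the ground ≈ 840·tan(6.1°) = 90 km = 0.81° of latitude.
Maximum observable latitude ≈ 38.7 + 0.81 = 39.5°.

39.5°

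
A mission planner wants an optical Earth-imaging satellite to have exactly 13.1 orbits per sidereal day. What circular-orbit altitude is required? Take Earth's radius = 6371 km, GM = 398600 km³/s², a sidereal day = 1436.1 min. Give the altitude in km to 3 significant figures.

Required period T = 86166 / 13.1 = 6577.6 s.
From T = 2π√(a³/μ): a = (μ T²/4π²)^(1/3) = (398600 × 6577.6² / 4π²)^(1/3) = 7588 km.
Altitude h = a − R = 7588 − 6371 = 1217 km.

1220 km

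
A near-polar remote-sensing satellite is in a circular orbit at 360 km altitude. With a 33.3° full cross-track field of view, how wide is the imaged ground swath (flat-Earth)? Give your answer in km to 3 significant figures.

215 km

Half-angle = 33.3°/2 = 16.65°.
Swath width ≈ 2h·tan(θ/2) = 2 × 360 × tan(16.65°) = 215.3 km.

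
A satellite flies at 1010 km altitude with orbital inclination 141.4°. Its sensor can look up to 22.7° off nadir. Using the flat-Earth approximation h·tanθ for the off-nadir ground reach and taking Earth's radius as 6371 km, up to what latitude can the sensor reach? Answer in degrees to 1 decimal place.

42.4°

Retrograde orbit: the ground track reaches ±(180° − i) = ±(180 − 141.4) = ±38.6°.
Sensor half-swath on the ground ≈ 1010·tan(22.7°) = 422 km = 3.80° of latitude.
Maximum observable latitude ≈ 38.6 + 3.80 = 42.4°.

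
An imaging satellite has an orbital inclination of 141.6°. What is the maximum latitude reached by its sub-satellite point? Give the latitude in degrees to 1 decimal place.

Retrograde orbit: the ground track reaches ±(180° − i) = ±(180 − 141.6) = ±38.4°.

38.4°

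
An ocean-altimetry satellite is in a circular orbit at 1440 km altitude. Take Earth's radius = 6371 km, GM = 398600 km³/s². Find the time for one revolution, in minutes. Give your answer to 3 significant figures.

115 min

Semi-major axis a = 6371 + 1440 = 7811 km. Period T = 2π√(a³/μ) = 2π√(7811³/398600) = 6870.2 s = 114.50 min.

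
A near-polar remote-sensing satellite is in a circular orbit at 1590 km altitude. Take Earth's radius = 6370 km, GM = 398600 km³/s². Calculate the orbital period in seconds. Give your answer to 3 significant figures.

7070 seconds

Semi-major axis a = 6370 + 1590 = 7960 km. Period T = 2π√(a³/μ) = 2π√(7960³/398600) = 7067.7 s = 117.80 min.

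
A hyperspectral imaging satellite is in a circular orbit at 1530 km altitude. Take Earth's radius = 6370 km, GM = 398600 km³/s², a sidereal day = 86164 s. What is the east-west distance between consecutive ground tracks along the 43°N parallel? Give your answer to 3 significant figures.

2370 km

Semi-major axis a = 6370 + 1530 = 7900 km. Period T = 2π√(a³/μ) = 2π√(7900³/398600) = 6988.0 s = 116.47 min.
Node shift per orbit = (6988.0/86164) × 360° = 29.20°.
Equatorial spacing = 29.20 × 111.2 km/° = 3246 km.
At 43° latitude, spacing = 3246 × cos(43°) = 2374 km.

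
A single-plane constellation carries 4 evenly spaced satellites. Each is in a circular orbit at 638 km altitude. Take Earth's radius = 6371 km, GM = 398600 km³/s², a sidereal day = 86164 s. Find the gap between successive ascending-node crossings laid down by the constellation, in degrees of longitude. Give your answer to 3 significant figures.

Semi-major axis a = 6371 + 638 = 7009 km. Period T = 2π√(a³/μ) = 2π√(7009³/398600) = 5839.8 s = 97.33 min.
Single-satellite node shift = (5839.8/86164) × 360° = 24.40°.
With 4 satellites evenly phased, successive equator crossings are 24.40/4 = 6.100° apart.

6.10°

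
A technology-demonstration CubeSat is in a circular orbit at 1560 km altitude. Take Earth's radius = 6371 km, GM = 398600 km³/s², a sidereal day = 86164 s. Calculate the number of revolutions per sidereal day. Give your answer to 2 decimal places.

12.26

Semi-major axis a = 6371 + 1560 = 7931 km. Period T = 2π√(a³/μ) = 2π√(7931³/398600) = 7029.2 s = 117.15 min.
Orbits per sidereal day = 86164 / 7029.2 = 12.258.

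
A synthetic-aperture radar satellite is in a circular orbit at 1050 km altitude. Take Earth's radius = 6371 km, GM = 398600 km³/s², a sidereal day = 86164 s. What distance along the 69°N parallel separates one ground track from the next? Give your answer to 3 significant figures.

Semi-major axis a = 6371 + 1050 = 7421 km. Period T = 2π√(a³/μ) = 2π√(7421³/398600) = 6362.2 s = 106.04 min.
Node shift per orbit = (6362.2/86164) × 360° = 26.58°.
Equatorial spacing = 26.58 × 111.2 km/° = 2956 km.
At 69° latitude, spacing = 2956 × cos(69°) = 1059 km.

1060 km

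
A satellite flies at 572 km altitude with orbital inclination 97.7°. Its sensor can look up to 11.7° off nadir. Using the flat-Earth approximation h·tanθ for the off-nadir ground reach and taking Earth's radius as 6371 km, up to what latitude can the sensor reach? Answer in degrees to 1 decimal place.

83.4°

Retrograde orbit: the ground track reaches ±(180° − i) = ±(180 − 97.7) = ±82.3°.
Sensor half-swath on the ground ≈ 572·tan(11.7°) = 118 km = 1.07° of latitude.
Maximum observable latitude ≈ 82.3 + 1.07 = 83.4°.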